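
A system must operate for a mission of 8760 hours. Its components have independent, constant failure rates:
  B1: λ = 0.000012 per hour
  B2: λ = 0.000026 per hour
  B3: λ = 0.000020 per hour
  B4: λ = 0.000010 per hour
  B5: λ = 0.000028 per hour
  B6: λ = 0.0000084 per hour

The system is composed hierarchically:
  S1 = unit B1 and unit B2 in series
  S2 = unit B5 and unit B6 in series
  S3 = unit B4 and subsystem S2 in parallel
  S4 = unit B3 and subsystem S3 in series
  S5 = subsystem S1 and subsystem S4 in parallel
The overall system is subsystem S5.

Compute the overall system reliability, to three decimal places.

0.949

R(B1) = exp(−0.000012 × 8760) = 0.90022
R(B2) = exp(−0.000026 × 8760) = 0.79632
R(B3) = exp(−0.000020 × 8760) = 0.83929
R(B4) = exp(−0.000010 × 8760) = 0.91613
R(B5) = exp(−0.000028 × 8760) = 0.78249
R(B6) = exp(−0.0000084 × 8760) = 0.92906
Series (B1 and B2): 0.90022 × 0.79632 = 0.71686
Series (B5 and B6): 0.78249 × 0.92906 = 0.72698
Parallel (B4 and [0.72698]): 1 − (1 − 0.91613)(1 − 0.72698) = 0.97710
Series (B3 and [0.97710]): 0.83929 × 0.97710 = 0.82007
Parallel ([0.71686] and [0.82007]): 1 − (1 − 0.71686)(1 − 0.82007) = 0.949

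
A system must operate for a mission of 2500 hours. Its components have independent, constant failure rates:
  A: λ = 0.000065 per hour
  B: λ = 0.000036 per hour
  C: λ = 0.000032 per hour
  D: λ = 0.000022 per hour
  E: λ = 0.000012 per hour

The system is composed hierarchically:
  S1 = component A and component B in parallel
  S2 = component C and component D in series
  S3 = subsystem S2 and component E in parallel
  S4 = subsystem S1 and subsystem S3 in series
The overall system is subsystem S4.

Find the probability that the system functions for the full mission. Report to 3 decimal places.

0.983

R(A) = exp(−0.000065 × 2500) = 0.85002
R(B) = exp(−0.000036 × 2500) = 0.91393
R(C) = exp(−0.000032 × 2500) = 0.92312
R(D) = exp(−0.000022 × 2500) = 0.94649
R(E) = exp(−0.000012 × 2500) = 0.97045
Parallel (A and B): 1 − (1 − 0.85002)(1 − 0.91393) = 0.98709
Series (C and D): 0.92312 × 0.94649 = 0.87372
Parallel ([0.87372] and E): 1 − (1 − 0.87372)(1 − 0.97045) = 0.99627
Series ([0.98709] and [0.99627]): 0.98709 × 0.99627 = 0.983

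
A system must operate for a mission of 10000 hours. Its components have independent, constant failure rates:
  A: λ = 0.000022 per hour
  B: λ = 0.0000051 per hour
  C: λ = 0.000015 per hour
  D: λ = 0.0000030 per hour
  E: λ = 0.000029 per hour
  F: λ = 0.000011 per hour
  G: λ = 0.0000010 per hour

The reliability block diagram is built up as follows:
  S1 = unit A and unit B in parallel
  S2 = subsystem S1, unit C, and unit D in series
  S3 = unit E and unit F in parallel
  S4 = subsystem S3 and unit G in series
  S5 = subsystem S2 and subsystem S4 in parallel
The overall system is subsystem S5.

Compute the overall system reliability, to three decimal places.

R(A) = exp(−0.000022 × 10000) = 0.80252
R(B) = exp(−0.0000051 × 10000) = 0.95028
R(C) = exp(−0.000015 × 10000) = 0.86071
R(D) = exp(−0.0000030 × 10000) = 0.97045
R(E) = exp(−0.000029 × 10000) = 0.74826
R(F) = exp(−0.000011 × 10000) = 0.89583
R(G) = exp(−0.0000010 × 10000) = 0.99005
Parallel (A and B): 1 − (1 − 0.80252)(1 − 0.95028) = 0.99018
Series ([0.99018], C, and D): 0.99018 × 0.86071 × 0.97045 = 0.82707
Parallel (E and F): 1 − (1 − 0.74826)(1 − 0.89583) = 0.97378
Series ([0.97378] and G): 0.97378 × 0.99005 = 0.96409
Parallel ([0.82707] and [0.96409]): 1 − (1 − 0.82707)(1 − 0.96409) = 0.994

0.994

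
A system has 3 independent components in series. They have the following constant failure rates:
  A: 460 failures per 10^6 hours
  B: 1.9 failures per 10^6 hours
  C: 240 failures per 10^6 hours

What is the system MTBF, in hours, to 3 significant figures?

1420

Series of exponential components: λ_sys = Σ λ_i
λ_sys = 0.00046 + 0.0000019 + 0.00024 = 7.0190e-04 /h
MTBF = 1 / λ_sys = 1420 h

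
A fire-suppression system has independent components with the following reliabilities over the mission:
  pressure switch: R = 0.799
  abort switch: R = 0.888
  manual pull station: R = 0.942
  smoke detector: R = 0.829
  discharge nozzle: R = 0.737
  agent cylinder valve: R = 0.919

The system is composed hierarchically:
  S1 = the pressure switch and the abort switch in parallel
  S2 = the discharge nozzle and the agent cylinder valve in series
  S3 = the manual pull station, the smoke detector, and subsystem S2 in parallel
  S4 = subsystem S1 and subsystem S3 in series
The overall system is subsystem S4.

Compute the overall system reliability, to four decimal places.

0.9744

Parallel (pressure switch and abort switch): 1 − (1 − 0.799000)(1 − 0.888000) = 0.977488
Series (discharge nozzle and agent cylinder valve): 0.737000 × 0.919000 = 0.677303
Parallel (manual pull station, smoke detector, and [0.677303]): 1 − (1 − 0.942000)(1 − 0.829000)(1 − 0.677303) = 0.996799
Series ([0.977488] and [0.996799]): 0.977488 × 0.996799 = 0.9744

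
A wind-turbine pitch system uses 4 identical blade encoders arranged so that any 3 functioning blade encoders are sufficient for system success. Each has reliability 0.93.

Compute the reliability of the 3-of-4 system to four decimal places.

R = Σ_{i=3}^{4} C(4,i) p^i (1−p)^{4−i} with p = 0.93
C(4,3)·0.93^3·0.07^1 = 0.225220
C(4,4)·0.93^4·0.07^0 = 0.748052
Sum = 0.9733

0.9733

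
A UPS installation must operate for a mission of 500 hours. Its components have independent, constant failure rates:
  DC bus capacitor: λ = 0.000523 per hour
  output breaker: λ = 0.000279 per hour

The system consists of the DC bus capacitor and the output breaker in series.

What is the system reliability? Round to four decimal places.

R(DC bus capacitor) = exp(−0.000523 × 500) = 0.769896
R(output breaker) = exp(−0.000279 × 500) = 0.869793
Series (DC bus capacitor and output breaker): 0.769896 × 0.869793 = 0.6697

0.6697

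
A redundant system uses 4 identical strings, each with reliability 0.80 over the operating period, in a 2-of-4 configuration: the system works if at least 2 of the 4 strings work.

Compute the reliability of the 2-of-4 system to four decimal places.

R = Σ_{i=2}^{4} C(4,i) p^i (1−p)^{4−i} with p = 0.80
C(4,2)·0.80^2·0.20^2 = 0.153600
C(4,3)·0.80^3·0.20^1 = 0.409600
C(4,4)·0.80^4·0.20^0 = 0.409600
Sum = 0.9728

0.9728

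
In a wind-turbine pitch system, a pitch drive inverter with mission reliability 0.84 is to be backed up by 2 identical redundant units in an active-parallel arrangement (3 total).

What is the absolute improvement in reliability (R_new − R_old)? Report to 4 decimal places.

0.1559

R_before = 0.84
R_after = 1 − (1 − 0.84)^3 = 0.9959
ΔR = 0.9959 − 0.84 = 0.1559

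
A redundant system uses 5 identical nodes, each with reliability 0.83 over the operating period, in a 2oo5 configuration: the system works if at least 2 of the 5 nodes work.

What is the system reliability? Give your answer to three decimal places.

0.996

R = Σ_{i=2}^{5} C(5,i) p^i (1−p)^{5−i} with p = 0.83
C(5,2)·0.83^2·0.17^3 = 0.03385
C(5,3)·0.83^3·0.17^2 = 0.16525
C(5,4)·0.83^4·0.17^1 = 0.40340
C(5,5)·0.83^5·0.17^0 = 0.39390
Sum = 0.996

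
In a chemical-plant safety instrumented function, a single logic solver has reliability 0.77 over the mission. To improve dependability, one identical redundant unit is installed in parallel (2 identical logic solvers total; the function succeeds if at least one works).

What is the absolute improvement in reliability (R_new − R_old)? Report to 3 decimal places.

R_before = 0.77
R_after = 1 − (1 − 0.77)^2 = 0.947
ΔR = 0.947 − 0.77 = 0.177

0.177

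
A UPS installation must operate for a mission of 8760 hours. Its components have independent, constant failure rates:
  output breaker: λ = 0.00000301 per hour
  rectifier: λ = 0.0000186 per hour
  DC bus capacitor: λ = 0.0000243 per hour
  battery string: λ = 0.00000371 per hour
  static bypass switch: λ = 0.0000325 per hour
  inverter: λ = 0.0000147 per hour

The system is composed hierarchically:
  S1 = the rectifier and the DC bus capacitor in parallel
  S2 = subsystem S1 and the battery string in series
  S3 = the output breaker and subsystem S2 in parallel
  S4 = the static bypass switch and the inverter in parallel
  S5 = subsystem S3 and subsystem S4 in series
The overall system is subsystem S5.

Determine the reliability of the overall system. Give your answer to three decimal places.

0.969

R(output breaker) = exp(−0.00000301 × 8760) = 0.97398
R(rectifier) = exp(−0.0000186 × 8760) = 0.84965
R(DC bus capacitor) = exp(−0.0000243 × 8760) = 0.80826
R(battery string) = exp(−0.00000371 × 8760) = 0.96802
R(static bypass switch) = exp(−0.0000325 × 8760) = 0.75224
R(inverter) = exp(−0.0000147 × 8760) = 0.87917
Parallel (rectifier and DC bus capacitor): 1 − (1 − 0.84965)(1 − 0.80826) = 0.97117
Series ([0.97117] and battery string): 0.97117 × 0.96802 = 0.94011
Parallel (output breaker and [0.94011]): 1 − (1 − 0.97398)(1 − 0.94011) = 0.99844
Parallel (static bypass switch and inverter): 1 − (1 − 0.75224)(1 − 0.87917) = 0.97006
Series ([0.99844] and [0.97006]): 0.99844 × 0.97006 = 0.969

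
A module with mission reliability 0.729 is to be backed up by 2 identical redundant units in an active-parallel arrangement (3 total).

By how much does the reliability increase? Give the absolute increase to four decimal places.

0.2511

R_before = 0.729
R_after = 1 − (1 − 0.729)^3 = 0.9801
ΔR = 0.9801 − 0.729 = 0.2511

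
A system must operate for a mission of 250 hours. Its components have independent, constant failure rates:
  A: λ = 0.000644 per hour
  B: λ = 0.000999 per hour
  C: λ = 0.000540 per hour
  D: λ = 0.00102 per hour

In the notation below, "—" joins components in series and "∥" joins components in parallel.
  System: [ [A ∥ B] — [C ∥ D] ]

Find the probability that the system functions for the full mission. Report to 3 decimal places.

R(A) = exp(−0.000644 × 250) = 0.85129
R(B) = exp(−0.000999 × 250) = 0.77900
R(C) = exp(−0.000540 × 250) = 0.87372
R(D) = exp(−0.00102 × 250) = 0.77492
Parallel (A and B): 1 − (1 − 0.85129)(1 − 0.77900) = 0.96714
Parallel (C and D): 1 − (1 − 0.87372)(1 − 0.77492) = 0.97158
Series ([0.96714] and [0.97158]): 0.96714 × 0.97158 = 0.940

0.940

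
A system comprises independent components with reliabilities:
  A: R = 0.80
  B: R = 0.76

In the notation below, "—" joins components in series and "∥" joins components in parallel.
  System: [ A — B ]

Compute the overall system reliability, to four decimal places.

0.6080

Series (A and B): 0.800000 × 0.760000 = 0.6080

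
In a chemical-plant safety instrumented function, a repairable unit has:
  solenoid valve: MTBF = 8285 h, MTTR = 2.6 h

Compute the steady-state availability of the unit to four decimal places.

A(solenoid valve) = MTBF/(MTBF+MTTR) = 8285/(8285+2.6) = 0.9997

0.9997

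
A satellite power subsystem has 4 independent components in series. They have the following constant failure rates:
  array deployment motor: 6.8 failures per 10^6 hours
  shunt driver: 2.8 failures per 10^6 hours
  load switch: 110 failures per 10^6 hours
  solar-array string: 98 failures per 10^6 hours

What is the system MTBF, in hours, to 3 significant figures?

4600

Series of exponential components: λ_sys = Σ λ_i
λ_sys = 0.0000068 + 0.0000028 + 0.00011 + 0.000098 = 2.1760e-04 /h
MTBF = 1 / λ_sys = 4600 h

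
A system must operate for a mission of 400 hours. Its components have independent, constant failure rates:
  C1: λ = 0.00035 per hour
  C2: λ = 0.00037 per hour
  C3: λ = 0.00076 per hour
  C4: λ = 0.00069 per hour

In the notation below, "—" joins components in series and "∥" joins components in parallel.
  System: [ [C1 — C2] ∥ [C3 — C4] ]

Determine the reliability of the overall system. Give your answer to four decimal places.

0.8899

R(C1) = exp(−0.00035 × 400) = 0.869358
R(C2) = exp(−0.00037 × 400) = 0.862431
R(C3) = exp(−0.00076 × 400) = 0.737861
R(C4) = exp(−0.00069 × 400) = 0.758813
Series (C1 and C2): 0.869358 × 0.862431 = 0.749761
Series (C3 and C4): 0.737861 × 0.758813 = 0.559899
Parallel ([0.749761] and [0.559899]): 1 − (1 − 0.749761)(1 − 0.559899) = 0.8899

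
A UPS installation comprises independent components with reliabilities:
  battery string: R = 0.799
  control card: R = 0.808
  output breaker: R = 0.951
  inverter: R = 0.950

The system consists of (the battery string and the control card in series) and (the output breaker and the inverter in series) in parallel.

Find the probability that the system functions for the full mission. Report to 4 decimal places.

Series (battery string and control card): 0.799000 × 0.808000 = 0.645592
Series (output breaker and inverter): 0.951000 × 0.950000 = 0.903450
Parallel ([0.645592] and [0.903450]): 1 − (1 − 0.645592)(1 − 0.903450) = 0.9658

0.9658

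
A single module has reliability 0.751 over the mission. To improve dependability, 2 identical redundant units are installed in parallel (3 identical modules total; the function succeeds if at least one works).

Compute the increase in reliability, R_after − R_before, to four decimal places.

0.2336

R_before = 0.751
R_after = 1 − (1 − 0.751)^3 = 0.9846
ΔR = 0.9846 − 0.751 = 0.2336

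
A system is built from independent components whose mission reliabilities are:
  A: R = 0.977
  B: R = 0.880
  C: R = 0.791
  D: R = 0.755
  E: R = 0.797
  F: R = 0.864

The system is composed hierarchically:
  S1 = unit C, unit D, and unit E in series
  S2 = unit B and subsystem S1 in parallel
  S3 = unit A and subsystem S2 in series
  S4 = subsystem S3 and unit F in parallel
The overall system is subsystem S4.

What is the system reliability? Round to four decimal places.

Series (C, D, and E): 0.791000 × 0.755000 × 0.797000 = 0.475972
Parallel (B and [0.475972]): 1 − (1 − 0.880000)(1 − 0.475972) = 0.937117
Series (A and [0.937117]): 0.977000 × 0.937117 = 0.915563
Parallel ([0.915563] and F): 1 − (1 − 0.915563)(1 − 0.864000) = 0.9885

0.9885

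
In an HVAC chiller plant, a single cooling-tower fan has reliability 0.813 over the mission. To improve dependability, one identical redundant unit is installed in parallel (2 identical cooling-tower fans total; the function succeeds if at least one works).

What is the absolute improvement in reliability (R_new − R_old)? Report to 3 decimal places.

R_before = 0.813
R_after = 1 − (1 − 0.813)^2 = 0.965
ΔR = 0.965 − 0.813 = 0.152

0.152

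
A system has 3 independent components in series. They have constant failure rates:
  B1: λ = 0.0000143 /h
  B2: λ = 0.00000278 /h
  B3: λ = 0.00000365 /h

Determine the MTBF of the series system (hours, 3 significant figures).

Series of exponential components: λ_sys = Σ λ_i
λ_sys = 0.0000143 + 0.00000278 + 0.00000365 = 2.0730e-05 /h
MTBF = 1 / λ_sys = 48200 h

48200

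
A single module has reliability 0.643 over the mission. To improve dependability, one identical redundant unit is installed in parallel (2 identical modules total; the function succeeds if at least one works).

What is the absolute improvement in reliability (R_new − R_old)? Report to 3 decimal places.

R_before = 0.643
R_after = 1 − (1 − 0.643)^2 = 0.873
ΔR = 0.873 − 0.643 = 0.230

0.230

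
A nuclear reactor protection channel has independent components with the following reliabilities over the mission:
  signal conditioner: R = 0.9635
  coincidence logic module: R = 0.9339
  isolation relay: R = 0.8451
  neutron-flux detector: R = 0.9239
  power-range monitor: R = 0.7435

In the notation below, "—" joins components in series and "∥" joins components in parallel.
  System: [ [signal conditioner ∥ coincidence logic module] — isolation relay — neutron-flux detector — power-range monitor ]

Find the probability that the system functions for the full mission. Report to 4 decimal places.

0.5791

Parallel (signal conditioner and coincidence logic module): 1 − (1 − 0.963500)(1 − 0.933900) = 0.997587
Series ([0.997587], isolation relay, neutron-flux detector, and power-range monitor): 0.997587 × 0.845100 × 0.923900 × 0.743500 = 0.5791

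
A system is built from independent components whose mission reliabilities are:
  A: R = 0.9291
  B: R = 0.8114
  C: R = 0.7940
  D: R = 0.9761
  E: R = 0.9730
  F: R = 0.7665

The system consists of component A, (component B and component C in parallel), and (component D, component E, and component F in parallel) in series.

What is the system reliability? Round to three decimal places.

0.893

Parallel (B and C): 1 − (1 − 0.81140)(1 − 0.79400) = 0.96115
Parallel (D, E, and F): 1 − (1 − 0.97610)(1 − 0.97300)(1 − 0.76650) = 0.99985
Series (A, [0.96115], and [0.99985]): 0.92910 × 0.96115 × 0.99985 = 0.893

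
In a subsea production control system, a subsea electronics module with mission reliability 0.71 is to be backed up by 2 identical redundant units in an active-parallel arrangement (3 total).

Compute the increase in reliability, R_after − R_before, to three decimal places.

R_before = 0.71
R_after = 1 − (1 − 0.71)^3 = 0.976
ΔR = 0.976 − 0.71 = 0.266

0.266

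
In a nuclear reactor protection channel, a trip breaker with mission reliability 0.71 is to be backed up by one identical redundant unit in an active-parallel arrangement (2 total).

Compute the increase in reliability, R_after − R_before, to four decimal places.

R_before = 0.71
R_after = 1 − (1 − 0.71)^2 = 0.9159
ΔR = 0.9159 − 0.71 = 0.2059

0.2059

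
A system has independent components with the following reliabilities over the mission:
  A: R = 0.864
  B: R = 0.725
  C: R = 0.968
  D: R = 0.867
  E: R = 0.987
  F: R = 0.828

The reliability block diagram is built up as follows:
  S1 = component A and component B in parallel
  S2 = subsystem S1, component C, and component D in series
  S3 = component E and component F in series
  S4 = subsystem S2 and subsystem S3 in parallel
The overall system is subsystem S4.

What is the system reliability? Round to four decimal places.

0.9649

Parallel (A and B): 1 − (1 − 0.864000)(1 − 0.725000) = 0.962600
Series ([0.962600], C, and D): 0.962600 × 0.968000 × 0.867000 = 0.807868
Series (E and F): 0.987000 × 0.828000 = 0.817236
Parallel ([0.807868] and [0.817236]): 1 − (1 − 0.807868)(1 − 0.817236) = 0.9649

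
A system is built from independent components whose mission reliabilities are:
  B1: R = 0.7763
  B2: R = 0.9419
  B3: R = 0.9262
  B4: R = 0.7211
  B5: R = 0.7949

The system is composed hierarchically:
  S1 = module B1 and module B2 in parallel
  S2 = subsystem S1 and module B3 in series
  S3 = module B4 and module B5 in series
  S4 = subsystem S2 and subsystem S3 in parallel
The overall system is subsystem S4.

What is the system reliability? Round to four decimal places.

0.9634

Parallel (B1 and B2): 1 − (1 − 0.776300)(1 − 0.941900) = 0.987003
Series ([0.987003] and B3): 0.987003 × 0.926200 = 0.914162
Series (B4 and B5): 0.721100 × 0.794900 = 0.573202
Parallel ([0.914162] and [0.573202]): 1 − (1 − 0.914162)(1 − 0.573202) = 0.9634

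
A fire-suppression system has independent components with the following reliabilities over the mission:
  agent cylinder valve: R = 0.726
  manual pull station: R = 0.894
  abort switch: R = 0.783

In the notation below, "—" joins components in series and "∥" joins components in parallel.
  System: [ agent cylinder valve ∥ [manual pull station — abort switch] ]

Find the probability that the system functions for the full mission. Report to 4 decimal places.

0.9178

Series (manual pull station and abort switch): 0.894000 × 0.783000 = 0.700002
Parallel (agent cylinder valve and [0.700002]): 1 − (1 − 0.726000)(1 − 0.700002) = 0.9178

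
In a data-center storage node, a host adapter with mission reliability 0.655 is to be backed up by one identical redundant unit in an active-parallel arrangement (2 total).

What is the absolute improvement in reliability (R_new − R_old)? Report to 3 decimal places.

R_before = 0.655
R_after = 1 − (1 − 0.655)^2 = 0.881
ΔR = 0.881 − 0.655 = 0.226

0.226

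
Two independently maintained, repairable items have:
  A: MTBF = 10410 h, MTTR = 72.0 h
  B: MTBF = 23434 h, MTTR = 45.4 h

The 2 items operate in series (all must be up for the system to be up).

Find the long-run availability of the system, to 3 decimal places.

A(A) = MTBF/(MTBF+MTTR) = 10410/(10410+72.0) = 0.993131
A(B) = MTBF/(MTBF+MTTR) = 23434/(23434+45.4) = 0.998066
Series availability: 0.993131 × 0.998066 = 0.991

0.991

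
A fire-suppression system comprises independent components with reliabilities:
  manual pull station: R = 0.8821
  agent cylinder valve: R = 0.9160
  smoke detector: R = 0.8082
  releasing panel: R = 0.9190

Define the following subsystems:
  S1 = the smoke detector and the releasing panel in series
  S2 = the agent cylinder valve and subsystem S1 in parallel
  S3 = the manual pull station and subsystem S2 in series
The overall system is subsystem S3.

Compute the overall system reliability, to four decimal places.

0.8630

Series (smoke detector and releasing panel): 0.808200 × 0.919000 = 0.742736
Parallel (agent cylinder valve and [0.742736]): 1 − (1 − 0.916000)(1 − 0.742736) = 0.978390
Series (manual pull station and [0.978390]): 0.882100 × 0.978390 = 0.8630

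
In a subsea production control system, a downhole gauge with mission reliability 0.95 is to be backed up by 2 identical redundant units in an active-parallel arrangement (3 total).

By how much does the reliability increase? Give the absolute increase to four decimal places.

R_before = 0.95
R_after = 1 − (1 − 0.95)^3 = 0.9999
ΔR = 0.9999 − 0.95 = 0.0499

0.0499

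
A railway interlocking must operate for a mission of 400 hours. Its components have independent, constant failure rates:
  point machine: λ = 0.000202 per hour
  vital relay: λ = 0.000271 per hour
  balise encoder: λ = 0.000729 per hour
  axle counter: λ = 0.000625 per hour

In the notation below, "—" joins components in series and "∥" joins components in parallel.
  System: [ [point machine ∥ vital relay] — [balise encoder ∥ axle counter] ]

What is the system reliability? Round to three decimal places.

R(point machine) = exp(−0.000202 × 400) = 0.92238
R(vital relay) = exp(−0.000271 × 400) = 0.89727
R(balise encoder) = exp(−0.000729 × 400) = 0.74707
R(axle counter) = exp(−0.000625 × 400) = 0.77880
Parallel (point machine and vital relay): 1 − (1 − 0.92238)(1 − 0.89727) = 0.99203
Parallel (balise encoder and axle counter): 1 − (1 − 0.74707)(1 − 0.77880) = 0.94405
Series ([0.99203] and [0.94405]): 0.99203 × 0.94405 = 0.937

0.937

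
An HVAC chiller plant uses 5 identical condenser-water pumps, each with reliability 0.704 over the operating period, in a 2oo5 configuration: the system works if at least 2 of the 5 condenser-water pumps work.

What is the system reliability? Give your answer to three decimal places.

0.971

R = Σ_{i=2}^{5} C(5,i) p^i (1−p)^{5−i} with p = 0.704
C(5,2)·0.704^2·0.296^3 = 0.12853
C(5,3)·0.704^3·0.296^2 = 0.30570
C(5,4)·0.704^4·0.296^1 = 0.36354
C(5,5)·0.704^5·0.296^0 = 0.17293
Sum = 0.971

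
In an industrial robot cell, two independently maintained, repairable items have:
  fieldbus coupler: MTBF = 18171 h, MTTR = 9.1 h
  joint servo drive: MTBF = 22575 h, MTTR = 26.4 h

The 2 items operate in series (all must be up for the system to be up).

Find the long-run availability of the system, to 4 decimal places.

0.9983

A(fieldbus coupler) = MTBF/(MTBF+MTTR) = 18171/(18171+9.1) = 0.999499
A(joint servo drive) = MTBF/(MTBF+MTTR) = 22575/(22575+26.4) = 0.998832
Series availability: 0.999499 × 0.998832 = 0.9983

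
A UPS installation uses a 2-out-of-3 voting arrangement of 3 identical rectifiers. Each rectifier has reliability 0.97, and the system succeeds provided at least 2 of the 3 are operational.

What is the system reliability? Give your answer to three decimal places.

0.997

R = Σ_{i=2}^{3} C(3,i) p^i (1−p)^{3−i} with p = 0.97
C(3,2)·0.97^2·0.03^1 = 0.08468
C(3,3)·0.97^3·0.03^0 = 0.91267
Sum = 0.997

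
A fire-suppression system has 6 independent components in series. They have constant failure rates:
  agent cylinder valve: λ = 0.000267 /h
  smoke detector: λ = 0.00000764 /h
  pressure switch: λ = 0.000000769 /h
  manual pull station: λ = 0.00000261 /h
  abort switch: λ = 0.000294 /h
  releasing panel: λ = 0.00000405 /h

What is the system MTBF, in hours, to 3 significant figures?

Series of exponential components: λ_sys = Σ λ_i
λ_sys = 0.000267 + 0.00000764 + 0.000000769 + 0.00000261 + 0.000294 + 0.00000405 = 5.7607e-04 /h
MTBF = 1 / λ_sys = 1740 h

1740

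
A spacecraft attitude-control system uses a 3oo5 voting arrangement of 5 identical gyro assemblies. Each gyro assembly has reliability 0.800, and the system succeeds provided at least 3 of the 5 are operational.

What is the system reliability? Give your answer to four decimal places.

0.9421

R = Σ_{i=3}^{5} C(5,i) p^i (1−p)^{5−i} with p = 0.800
C(5,3)·0.800^3·0.200^2 = 0.204800
C(5,4)·0.800^4·0.200^1 = 0.409600
C(5,5)·0.800^5·0.200^0 = 0.327680
Sum = 0.9421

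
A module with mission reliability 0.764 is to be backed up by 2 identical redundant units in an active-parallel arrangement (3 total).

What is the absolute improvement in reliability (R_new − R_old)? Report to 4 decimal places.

R_before = 0.764
R_after = 1 − (1 − 0.764)^3 = 0.9869
ΔR = 0.9869 − 0.764 = 0.2229

0.2229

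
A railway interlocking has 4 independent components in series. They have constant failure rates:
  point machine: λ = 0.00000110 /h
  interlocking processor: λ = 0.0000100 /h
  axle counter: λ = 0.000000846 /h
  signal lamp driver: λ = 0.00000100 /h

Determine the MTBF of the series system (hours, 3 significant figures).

Series of exponential components: λ_sys = Σ λ_i
λ_sys = 0.00000110 + 0.0000100 + 0.000000846 + 0.00000100 = 1.2946e-05 /h
MTBF = 1 / λ_sys = 77200 h

77200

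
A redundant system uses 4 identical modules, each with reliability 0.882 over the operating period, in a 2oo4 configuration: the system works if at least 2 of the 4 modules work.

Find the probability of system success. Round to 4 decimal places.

0.9940

R = Σ_{i=2}^{4} C(4,i) p^i (1−p)^{4−i} with p = 0.882
C(4,2)·0.882^2·0.118^2 = 0.064991
C(4,3)·0.882^3·0.118^1 = 0.323853
C(4,4)·0.882^4·0.118^0 = 0.605166
Sum = 0.9940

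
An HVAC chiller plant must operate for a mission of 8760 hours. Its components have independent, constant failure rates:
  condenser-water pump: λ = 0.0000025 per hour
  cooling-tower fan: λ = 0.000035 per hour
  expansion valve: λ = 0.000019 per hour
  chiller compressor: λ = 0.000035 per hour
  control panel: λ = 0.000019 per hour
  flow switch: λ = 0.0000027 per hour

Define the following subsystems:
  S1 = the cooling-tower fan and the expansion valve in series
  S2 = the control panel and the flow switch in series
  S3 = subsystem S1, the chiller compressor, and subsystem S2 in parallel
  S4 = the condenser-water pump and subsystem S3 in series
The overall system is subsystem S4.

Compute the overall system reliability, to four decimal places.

0.9615

R(condenser-water pump) = exp(−0.0000025 × 8760) = 0.978338
R(cooling-tower fan) = exp(−0.000035 × 8760) = 0.735945
R(expansion valve) = exp(−0.000019 × 8760) = 0.846674
R(chiller compressor) = exp(−0.000035 × 8760) = 0.735945
R(control panel) = exp(−0.000019 × 8760) = 0.846674
R(flow switch) = exp(−0.0000027 × 8760) = 0.976626
Series (cooling-tower fan and expansion valve): 0.735945 × 0.846674 = 0.623105
Series (control panel and flow switch): 0.846674 × 0.976626 = 0.826884
Parallel ([0.623105], chiller compressor, and [0.826884]): 1 − (1 − 0.623105)(1 − 0.735945)(1 − 0.826884) = 0.982771
Series (condenser-water pump and [0.982771]): 0.978338 × 0.982771 = 0.9615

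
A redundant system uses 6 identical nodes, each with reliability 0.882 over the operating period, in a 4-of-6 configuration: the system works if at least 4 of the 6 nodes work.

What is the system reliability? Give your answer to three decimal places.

0.975

R = Σ_{i=4}^{6} C(6,i) p^i (1−p)^{6−i} with p = 0.882
C(6,4)·0.882^4·0.118^2 = 0.12639
C(6,5)·0.882^5·0.118^1 = 0.37790
C(6,6)·0.882^6·0.118^0 = 0.47077
Sum = 0.975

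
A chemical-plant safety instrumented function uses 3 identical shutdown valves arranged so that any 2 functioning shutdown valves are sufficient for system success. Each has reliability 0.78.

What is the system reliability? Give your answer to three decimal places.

0.876

R = Σ_{i=2}^{3} C(3,i) p^i (1−p)^{3−i} with p = 0.78
C(3,2)·0.78^2·0.22^1 = 0.40154
C(3,3)·0.78^3·0.22^0 = 0.47455
Sum = 0.876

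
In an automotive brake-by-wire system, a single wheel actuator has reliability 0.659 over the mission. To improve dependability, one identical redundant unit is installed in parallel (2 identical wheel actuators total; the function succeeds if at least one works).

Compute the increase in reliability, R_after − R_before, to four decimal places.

0.2247

R_before = 0.659
R_after = 1 − (1 − 0.659)^2 = 0.8837
ΔR = 0.8837 − 0.659 = 0.2247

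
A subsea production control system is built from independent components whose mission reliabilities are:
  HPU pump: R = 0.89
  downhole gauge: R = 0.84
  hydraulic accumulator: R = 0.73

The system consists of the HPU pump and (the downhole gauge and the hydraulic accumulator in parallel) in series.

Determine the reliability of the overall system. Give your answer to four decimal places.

0.8516

Parallel (downhole gauge and hydraulic accumulator): 1 − (1 − 0.840000)(1 − 0.730000) = 0.956800
Series (HPU pump and [0.956800]): 0.890000 × 0.956800 = 0.8516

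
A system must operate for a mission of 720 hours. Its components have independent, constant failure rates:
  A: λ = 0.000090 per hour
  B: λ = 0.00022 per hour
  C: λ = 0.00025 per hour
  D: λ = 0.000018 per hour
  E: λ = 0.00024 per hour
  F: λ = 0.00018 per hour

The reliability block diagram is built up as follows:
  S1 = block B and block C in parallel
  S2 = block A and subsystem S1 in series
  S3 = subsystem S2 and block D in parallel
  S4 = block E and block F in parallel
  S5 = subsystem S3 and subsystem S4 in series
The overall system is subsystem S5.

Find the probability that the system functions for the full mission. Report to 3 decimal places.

0.980

R(A) = exp(−0.000090 × 720) = 0.93725
R(B) = exp(−0.00022 × 720) = 0.85351
R(C) = exp(−0.00025 × 720) = 0.83527
R(D) = exp(−0.000018 × 720) = 0.98712
R(E) = exp(−0.00024 × 720) = 0.84131
R(F) = exp(−0.00018 × 720) = 0.87845
Parallel (B and C): 1 − (1 − 0.85351)(1 − 0.83527) = 0.97587
Series (A and [0.97587]): 0.93725 × 0.97587 = 0.91463
Parallel ([0.91463] and D): 1 − (1 − 0.91463)(1 − 0.98712) = 0.99890
Parallel (E and F): 1 − (1 − 0.84131)(1 − 0.87845) = 0.98071
Series ([0.99890] and [0.98071]): 0.99890 × 0.98071 = 0.980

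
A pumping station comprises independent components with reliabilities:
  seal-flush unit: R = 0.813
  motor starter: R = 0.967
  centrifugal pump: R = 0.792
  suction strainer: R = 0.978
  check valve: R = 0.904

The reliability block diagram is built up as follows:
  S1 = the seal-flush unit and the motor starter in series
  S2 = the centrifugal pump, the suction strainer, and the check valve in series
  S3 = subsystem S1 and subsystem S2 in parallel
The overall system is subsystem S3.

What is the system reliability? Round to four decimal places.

0.9359

Series (seal-flush unit and motor starter): 0.813000 × 0.967000 = 0.786171
Series (centrifugal pump, suction strainer, and check valve): 0.792000 × 0.978000 × 0.904000 = 0.700217
Parallel ([0.786171] and [0.700217]): 1 − (1 − 0.786171)(1 − 0.700217) = 0.9359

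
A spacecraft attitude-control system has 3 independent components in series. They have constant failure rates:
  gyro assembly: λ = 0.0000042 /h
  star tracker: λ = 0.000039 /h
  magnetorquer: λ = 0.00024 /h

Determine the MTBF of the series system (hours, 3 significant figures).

Series of exponential components: λ_sys = Σ λ_i
λ_sys = 0.0000042 + 0.000039 + 0.00024 = 2.8320e-04 /h
MTBF = 1 / λ_sys = 3530 h

3530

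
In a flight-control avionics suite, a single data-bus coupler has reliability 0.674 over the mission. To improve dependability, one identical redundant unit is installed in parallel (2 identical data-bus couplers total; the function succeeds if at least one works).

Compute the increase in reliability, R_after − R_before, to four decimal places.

0.2197

R_before = 0.674
R_after = 1 − (1 − 0.674)^2 = 0.8937
ΔR = 0.8937 − 0.674 = 0.2197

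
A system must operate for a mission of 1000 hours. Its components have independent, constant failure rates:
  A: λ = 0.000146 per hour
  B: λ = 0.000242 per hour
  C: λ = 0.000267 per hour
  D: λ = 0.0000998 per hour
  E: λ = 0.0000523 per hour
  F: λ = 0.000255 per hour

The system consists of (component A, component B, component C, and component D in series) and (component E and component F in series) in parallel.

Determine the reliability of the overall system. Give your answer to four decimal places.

0.8598

R(A) = exp(−0.000146 × 1000) = 0.864158
R(B) = exp(−0.000242 × 1000) = 0.785056
R(C) = exp(−0.000267 × 1000) = 0.765673
R(D) = exp(−0.0000998 × 1000) = 0.905018
R(E) = exp(−0.0000523 × 1000) = 0.949044
R(F) = exp(−0.000255 × 1000) = 0.774916
Series (A, B, C, and D): 0.864158 × 0.785056 × 0.765673 × 0.905018 = 0.470104
Series (E and F): 0.949044 × 0.774916 = 0.735429
Parallel ([0.470104] and [0.735429]): 1 − (1 − 0.470104)(1 − 0.735429) = 0.8598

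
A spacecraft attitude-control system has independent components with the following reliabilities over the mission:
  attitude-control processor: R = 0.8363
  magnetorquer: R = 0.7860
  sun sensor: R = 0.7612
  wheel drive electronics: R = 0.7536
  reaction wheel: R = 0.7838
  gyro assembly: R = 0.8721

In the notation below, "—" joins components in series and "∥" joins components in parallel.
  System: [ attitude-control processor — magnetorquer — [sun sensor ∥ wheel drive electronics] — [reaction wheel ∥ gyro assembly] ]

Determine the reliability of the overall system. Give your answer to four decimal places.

Parallel (sun sensor and wheel drive electronics): 1 − (1 − 0.761200)(1 − 0.753600) = 0.941160
Parallel (reaction wheel and gyro assembly): 1 − (1 − 0.783800)(1 − 0.872100) = 0.972348
Series (attitude-control processor, magnetorquer, [0.941160], and [0.972348]): 0.836300 × 0.786000 × 0.941160 × 0.972348 = 0.6015

0.6015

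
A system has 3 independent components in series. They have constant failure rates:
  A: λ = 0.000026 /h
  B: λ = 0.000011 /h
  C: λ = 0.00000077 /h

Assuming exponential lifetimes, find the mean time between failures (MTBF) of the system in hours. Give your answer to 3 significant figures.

Series of exponential components: λ_sys = Σ λ_i
λ_sys = 0.000026 + 0.000011 + 0.00000077 = 3.7770e-05 /h
MTBF = 1 / λ_sys = 26500 h

26500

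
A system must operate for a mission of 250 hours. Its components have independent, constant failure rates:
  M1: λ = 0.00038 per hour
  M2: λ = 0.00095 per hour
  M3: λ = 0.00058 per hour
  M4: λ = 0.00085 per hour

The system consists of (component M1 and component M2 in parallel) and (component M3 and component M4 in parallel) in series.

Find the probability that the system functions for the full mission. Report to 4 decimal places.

R(M1) = exp(−0.00038 × 250) = 0.909373
R(M2) = exp(−0.00095 × 250) = 0.788597
R(M3) = exp(−0.00058 × 250) = 0.865022
R(M4) = exp(−0.00085 × 250) = 0.808560
Parallel (M1 and M2): 1 − (1 − 0.909373)(1 − 0.788597) = 0.980841
Parallel (M3 and M4): 1 − (1 − 0.865022)(1 − 0.808560) = 0.974160
Series ([0.980841] and [0.974160]): 0.980841 × 0.974160 = 0.9555

0.9555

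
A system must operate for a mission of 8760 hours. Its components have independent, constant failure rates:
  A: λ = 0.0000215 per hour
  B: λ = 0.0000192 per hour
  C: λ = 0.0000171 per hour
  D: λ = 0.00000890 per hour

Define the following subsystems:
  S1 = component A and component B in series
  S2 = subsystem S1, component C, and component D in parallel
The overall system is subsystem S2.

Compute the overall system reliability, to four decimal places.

R(A) = exp(−0.0000215 × 8760) = 0.828333
R(B) = exp(−0.0000192 × 8760) = 0.845192
R(C) = exp(−0.0000171 × 8760) = 0.860884
R(D) = exp(−0.00000890 × 8760) = 0.924998
Series (A and B): 0.828333 × 0.845192 = 0.700100
Parallel ([0.700100], C, and D): 1 − (1 − 0.700100)(1 − 0.860884)(1 − 0.924998) = 0.9969

0.9969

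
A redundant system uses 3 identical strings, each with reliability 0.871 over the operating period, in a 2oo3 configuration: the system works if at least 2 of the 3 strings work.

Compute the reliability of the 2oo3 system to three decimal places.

0.954

R = Σ_{i=2}^{3} C(3,i) p^i (1−p)^{3−i} with p = 0.871
C(3,2)·0.871^2·0.129^1 = 0.29359
C(3,3)·0.871^3·0.129^0 = 0.66078
Sum = 0.954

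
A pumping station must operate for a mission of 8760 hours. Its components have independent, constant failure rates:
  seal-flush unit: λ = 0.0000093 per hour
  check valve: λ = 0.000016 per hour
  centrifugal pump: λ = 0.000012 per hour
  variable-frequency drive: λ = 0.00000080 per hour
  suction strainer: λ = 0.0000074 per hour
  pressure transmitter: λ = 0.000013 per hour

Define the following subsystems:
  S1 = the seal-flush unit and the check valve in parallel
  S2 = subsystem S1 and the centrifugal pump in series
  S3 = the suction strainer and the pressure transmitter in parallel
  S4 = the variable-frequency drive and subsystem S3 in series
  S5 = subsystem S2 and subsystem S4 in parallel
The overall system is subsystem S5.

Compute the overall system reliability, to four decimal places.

R(seal-flush unit) = exp(−0.0000093 × 8760) = 0.921762
R(check valve) = exp(−0.000016 × 8760) = 0.869219
R(centrifugal pump) = exp(−0.000012 × 8760) = 0.900216
R(variable-frequency drive) = exp(−0.00000080 × 8760) = 0.993016
R(suction strainer) = exp(−0.0000074 × 8760) = 0.937232
R(pressure transmitter) = exp(−0.000013 × 8760) = 0.892365
Parallel (seal-flush unit and check valve): 1 − (1 − 0.921762)(1 − 0.869219) = 0.989768
Series ([0.989768] and centrifugal pump): 0.989768 × 0.900216 = 0.891005
Parallel (suction strainer and pressure transmitter): 1 − (1 − 0.937232)(1 − 0.892365) = 0.993244
Series (variable-frequency drive and [0.993244]): 0.993016 × 0.993244 = 0.986307
Parallel ([0.891005] and [0.986307]): 1 − (1 − 0.891005)(1 − 0.986307) = 0.9985

0.9985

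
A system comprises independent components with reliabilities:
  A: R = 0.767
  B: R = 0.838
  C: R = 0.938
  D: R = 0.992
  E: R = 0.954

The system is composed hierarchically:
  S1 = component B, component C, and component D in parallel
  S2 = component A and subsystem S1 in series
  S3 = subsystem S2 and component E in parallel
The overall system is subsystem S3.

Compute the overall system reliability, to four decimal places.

Parallel (B, C, and D): 1 − (1 − 0.838000)(1 − 0.938000)(1 − 0.992000) = 0.999920
Series (A and [0.999920]): 0.767000 × 0.999920 = 0.766939
Parallel ([0.766939] and E): 1 − (1 − 0.766939)(1 − 0.954000) = 0.9893

0.9893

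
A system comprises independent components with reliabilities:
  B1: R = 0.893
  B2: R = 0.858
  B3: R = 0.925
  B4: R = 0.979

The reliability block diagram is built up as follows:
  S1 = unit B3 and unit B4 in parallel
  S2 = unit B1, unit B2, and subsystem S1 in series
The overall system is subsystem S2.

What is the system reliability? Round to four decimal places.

Parallel (B3 and B4): 1 − (1 − 0.925000)(1 − 0.979000) = 0.998425
Series (B1, B2, and [0.998425]): 0.893000 × 0.858000 × 0.998425 = 0.7650

0.7650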